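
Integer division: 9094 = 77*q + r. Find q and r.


9094 = 77 * 118 + 8
Check: 9086 + 8 = 9094

q = 118, r = 8


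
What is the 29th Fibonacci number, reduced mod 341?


F(k) mod 341 for k=1..29:
1, 1, 2, 3, 5, 8, 13, 21, 34, 55, 89, 144, 233, 36, 269, 305, 233, 197, 89, 286, 34, 320, 13, 333, 5, 338, 2, 340, 1
F(29) mod 341 = 1


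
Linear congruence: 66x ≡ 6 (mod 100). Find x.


GCD(66, 100) = 2 divides 6
Divide: 33x ≡ 3 (mod 50)
x ≡ 41 (mod 50)


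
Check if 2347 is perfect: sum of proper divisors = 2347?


Proper divisors of 2347: 1
Sum = 1 = 1

No, 2347 is not perfect (1 ≠ 2347)


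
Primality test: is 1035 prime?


1035 / 3 = 345 (exact division)
1035 is NOT prime.

No, 1035 is not prime


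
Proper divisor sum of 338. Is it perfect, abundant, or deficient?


Proper divisors: 1, 2, 13, 26, 169
Sum = 1 + 2 + 13 + 26 + 169 = 211
211 < 338 → deficient

s(338) = 211 (deficient)


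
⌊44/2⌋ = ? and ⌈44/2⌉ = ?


44/2 = 22.0000
floor = 22
ceil = 22

floor = 22, ceil = 22


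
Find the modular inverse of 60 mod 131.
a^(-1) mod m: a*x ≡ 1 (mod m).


Use the extended Euclidean algorithm on (131, 60); each row r = 131*s + 60*t:
r=131, s=1, t=0
r=60, s=0, t=1
q=2: r=11, s=1, t=-2   [131*(1) + 60*(-2) = 11]
q=5: r=5, s=-5, t=11   [131*(-5) + 60*(11) = 5]
q=2: r=1, s=11, t=-24   [131*(11) + 60*(-24) = 1]
q=5: r=0, s=-60, t=131   [131*(-60) + 60*(131) = 0]
GCD = 1 with t = -24, so 60*(-24) ≡ 1 (mod 131)
Inverse = -24 mod 131 = 107
Check: 60 * 107 = 6420 ≡ 1 (mod 131)

60^(-1) ≡ 107 (mod 131)


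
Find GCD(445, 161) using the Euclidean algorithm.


445 = 2 * 161 + 123
161 = 1 * 123 + 38
123 = 3 * 38 + 9
38 = 4 * 9 + 2
9 = 4 * 2 + 1
2 = 2 * 1 + 0
GCD = 1


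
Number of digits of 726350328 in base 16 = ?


726350328 in base 16 = 2B4B39F8
Number of digits = 8

8 digits (base 16)


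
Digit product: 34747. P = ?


3 × 4 × 7 × 4 × 7 = 2352


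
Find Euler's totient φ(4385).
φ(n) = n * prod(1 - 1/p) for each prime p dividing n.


4385 = 5 × 877
Prime factors: 5, 877
φ(4385) = 4385 × (1-1/5) × (1-1/877)
= 4385 × 4/5 × 876/877 = 3504

φ(4385) = 3504


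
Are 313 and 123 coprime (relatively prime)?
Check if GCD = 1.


Euclidean algorithm:
313 = 2 * 123 + 67
123 = 1 * 67 + 56
67 = 1 * 56 + 11
56 = 5 * 11 + 1
11 = 11 * 1 + 0
GCD(313, 123) = 1

Yes, coprime (GCD = 1)


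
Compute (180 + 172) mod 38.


180 + 172 = 352
352 mod 38 = 10


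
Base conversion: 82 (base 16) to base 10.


82 (base 16) = 130 (decimal)
130 (decimal) = 130 (base 10)


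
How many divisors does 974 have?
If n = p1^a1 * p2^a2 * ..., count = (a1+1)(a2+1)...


974 = 2^1 × 487^1
d(974) = (1+1) × (1+1) = 4

4 divisors


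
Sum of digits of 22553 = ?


2 + 2 + 5 + 5 + 3 = 17


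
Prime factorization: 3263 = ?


3263 / 13 = 251
251 / 251 = 1
3263 = 13 × 251


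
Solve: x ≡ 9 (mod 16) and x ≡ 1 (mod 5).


M = 16*5 = 80
M1 = M/16 = 5, M2 = M/5 = 16
M1^(-1) mod 16 = 13, M2^(-1) mod 5 = 1
x = 9*5*13 + 1*16*1 = 601
601 mod 80 = 41
Check: 41 mod 16 = 9 ✓, 41 mod 5 = 1 ✓

x ≡ 41 (mod 80)


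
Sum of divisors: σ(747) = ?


Divisors of 747: 1, 3, 9, 83, 249, 747
Sum = 1 + 3 + 9 + 83 + 249 + 747 = 1092

σ(747) = 1092


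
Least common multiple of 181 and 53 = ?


GCD(181, 53) = 1
LCM = 181*53/1 = 9593/1 = 9593

LCM = 9593


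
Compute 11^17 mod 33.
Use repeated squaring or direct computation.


11^1 mod 33 = 11
11^2 mod 33 = 22
11^3 mod 33 = 11
11^4 mod 33 = 22
11^5 mod 33 = 11
11^6 mod 33 = 22
11^7 mod 33 = 11
11^8 mod 33 = 22
11^9 mod 33 = 11
11^10 mod 33 = 22
11^11 mod 33 = 11
11^12 mod 33 = 22
11^13 mod 33 = 11
11^14 mod 33 = 22
11^15 mod 33 = 11
11^16 mod 33 = 22
11^17 mod 33 = 11


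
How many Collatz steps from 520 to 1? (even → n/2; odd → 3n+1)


520 → 260 → 130 → 65 → 196 → 98 → 49 → 148 → 74 → 37 → 112 → 56 → 28 → 14 → 7 → 22 → 11 → 34 → 17 → 52 → 26 → 13 → 40 → 20 → 10 → 5 → 16 → 8 → 4 → 2 → 1
Total steps = 30

30 steps


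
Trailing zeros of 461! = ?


floor(461/5) = 92
floor(461/25) = 18
floor(461/125) = 3
Total = 113

113 trailing zeros


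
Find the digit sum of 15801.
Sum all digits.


1 + 5 + 8 + 0 + 1 = 15


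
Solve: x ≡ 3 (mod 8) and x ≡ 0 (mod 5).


M = 8*5 = 40
M1 = M/8 = 5, M2 = M/5 = 8
M1^(-1) mod 8 = 5, M2^(-1) mod 5 = 2
x = 3*5*5 + 0*8*2 = 75
75 mod 40 = 35
Check: 35 mod 8 = 3 ✓, 35 mod 5 = 0 ✓

x ≡ 35 (mod 40)


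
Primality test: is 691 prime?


Check divisors up to sqrt(691) = 26.2869
No divisors found.
691 is prime.

Yes, 691 is prime


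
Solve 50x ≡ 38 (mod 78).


GCD(50, 78) = 2 divides 38
Divide: 25x ≡ 19 (mod 39)
x ≡ 7 (mod 39)


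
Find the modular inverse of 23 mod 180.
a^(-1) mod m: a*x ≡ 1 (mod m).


Use the extended Euclidean algorithm on (180, 23); each row r = 180*s + 23*t:
r=180, s=1, t=0
r=23, s=0, t=1
q=7: r=19, s=1, t=-7   [180*(1) + 23*(-7) = 19]
q=1: r=4, s=-1, t=8   [180*(-1) + 23*(8) = 4]
q=4: r=3, s=5, t=-39   [180*(5) + 23*(-39) = 3]
q=1: r=1, s=-6, t=47   [180*(-6) + 23*(47) = 1]
q=3: r=0, s=23, t=-180   [180*(23) + 23*(-180) = 0]
GCD = 1 with t = 47, so 23*(47) ≡ 1 (mod 180)
Inverse = 47 mod 180 = 47
Check: 23 * 47 = 1081 ≡ 1 (mod 180)

23^(-1) ≡ 47 (mod 180)


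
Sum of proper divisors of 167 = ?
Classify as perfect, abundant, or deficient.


Proper divisors: 1
Sum = 1 = 1
1 < 167 → deficient

s(167) = 1 (deficient)


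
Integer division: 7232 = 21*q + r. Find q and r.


7232 = 21 * 344 + 8
Check: 7224 + 8 = 7232

q = 344, r = 8


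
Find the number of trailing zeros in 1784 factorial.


floor(1784/5) = 356
floor(1784/25) = 71
floor(1784/125) = 14
floor(1784/625) = 2
Total = 443

443 trailing zeros


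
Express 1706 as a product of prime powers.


1706 / 2 = 853
853 / 853 = 1
1706 = 2 × 853


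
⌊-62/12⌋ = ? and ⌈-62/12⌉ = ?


-62/12 = -5.1667
floor = -6
ceil = -5

floor = -6, ceil = -5


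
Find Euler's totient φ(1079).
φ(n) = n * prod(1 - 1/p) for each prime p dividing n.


1079 = 13 × 83
Prime factors: 13, 83
φ(1079) = 1079 × (1-1/13) × (1-1/83)
= 1079 × 12/13 × 82/83 = 984

φ(1079) = 984


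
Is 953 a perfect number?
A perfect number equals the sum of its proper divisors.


Proper divisors of 953: 1
Sum = 1 = 1

No, 953 is not perfect (1 ≠ 953)


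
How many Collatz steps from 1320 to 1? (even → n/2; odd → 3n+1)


1320 → 660 → 330 → 165 → 496 → 248 → 124 → 62 → 31 → 94 → 47 → 142 → 71 → 214 → 107 → 322 → 161 → 484 → 242 → 121 → 364 → 182 → 91 → 274 → 137 → 412 → 206 → 103 → 310 → 155 → 466 → 233 → 700 → 350 → 175 → 526 → 263 → 790 → 395 → 1186 → 593 → 1780 → 890 → 445 → 1336 → 668 → 334 → 167 → 502 → 251 → 754 → 377 → 1132 → 566 → 283 → 850 → 425 → 1276 → 638 → 319 → 958 → 479 → 1438 → 719 → 2158 → 1079 → 3238 → 1619 → 4858 → 2429 → 7288 → 3644 → 1822 → 911 → 2734 → 1367 → 4102 → 2051 → 6154 → 3077 → 9232 → 4616 → 2308 → 1154 → 577 → 1732 → 866 → 433 → 1300 → 650 → 325 → 976 → 488 → 244 → 122 → 61 → 184 → 92 → 46 → 23 → 70 → 35 → 106 → 53 → 160 → 80 → 40 → 20 → 10 → 5 → 16 → 8 → 4 → 2 → 1
Total steps = 114

114 steps


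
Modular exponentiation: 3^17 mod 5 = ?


3^1 mod 5 = 3
3^2 mod 5 = 4
3^3 mod 5 = 2
3^4 mod 5 = 1
3^5 mod 5 = 3
3^6 mod 5 = 4
3^7 mod 5 = 2
3^8 mod 5 = 1
3^9 mod 5 = 3
3^10 mod 5 = 4
3^11 mod 5 = 2
3^12 mod 5 = 1
3^13 mod 5 = 3
3^14 mod 5 = 4
3^15 mod 5 = 2
3^16 mod 5 = 1
3^17 mod 5 = 3


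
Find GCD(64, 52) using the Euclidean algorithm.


64 = 1 * 52 + 12
52 = 4 * 12 + 4
12 = 3 * 4 + 0
GCD = 4


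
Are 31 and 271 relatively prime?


Euclidean algorithm:
271 = 8 * 31 + 23
31 = 1 * 23 + 8
23 = 2 * 8 + 7
8 = 1 * 7 + 1
7 = 7 * 1 + 0
GCD(31, 271) = 1

Yes, coprime (GCD = 1)


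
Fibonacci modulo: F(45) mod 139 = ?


F(k) mod 139 for k=1..45:
1, 1, 2, 3, 5, 8, 13, 21, 34, 55, 89, 5, 94, 99, 54, 14, 68, 82, 11, 93, 104, 58, 23, 81, 104, 46, 11, 57, 68, 125, 54, 40, 94, 134, 89, 84, 34, 118, 13, 131, 5, 136, 2, 138, 1
F(45) mod 139 = 1


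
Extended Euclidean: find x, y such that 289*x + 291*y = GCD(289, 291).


Tabular extended Euclidean (each row: r = 289*s + 291*t):
r=289, s=1, t=0
r=291, s=0, t=1
q=0: r=289, s=1, t=0   [289*(1) + 291*(0) = 289]
q=1: r=2, s=-1, t=1   [289*(-1) + 291*(1) = 2]
q=144: r=1, s=145, t=-144   [289*(145) + 291*(-144) = 1]
q=2: r=0, s=-291, t=289   [289*(-291) + 291*(289) = 0]
GCD = 1; from the row with r=1: x=145, y=-144
Check: 289*(145) + 291*(-144) = 41905 - 41904 = 1

GCD = 1, x = 145, y = -144


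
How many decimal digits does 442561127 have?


442561127 has 9 digits in base 10
floor(log10(442561127)) + 1 = floor(8.6460) + 1 = 9

9 digits (base 10)


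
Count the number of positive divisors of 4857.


4857 = 3^1 × 1619^1
d(4857) = (1+1) × (1+1) = 4

4 divisors


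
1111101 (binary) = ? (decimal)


1111101 (base 2) = 125 (decimal)
125 (decimal) = 125 (base 10)


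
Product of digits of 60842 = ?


6 × 0 × 8 × 4 × 2 = 0


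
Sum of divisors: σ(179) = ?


Divisors of 179: 1, 179
Sum = 1 + 179 = 180

σ(179) = 180


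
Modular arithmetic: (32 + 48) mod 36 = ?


32 + 48 = 80
80 mod 36 = 8


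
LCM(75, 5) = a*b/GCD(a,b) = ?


GCD(75, 5) = 5
LCM = 75*5/5 = 375/5 = 75

LCM = 75


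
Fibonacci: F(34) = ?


Sequence: 1, 1, 2, 3, 5, 8, 13, 21, 34, 55, 89, 144, 233, 377, 610, 987, 1597, 2584, 4181, 6765, 10946, 17711, 28657, 46368, 75025, 121393, 196418, 317811, 514229, 832040, 1346269, 2178309, 3524578, 5702887
F(34) = 5702887


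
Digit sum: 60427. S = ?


6 + 0 + 4 + 2 + 7 = 19


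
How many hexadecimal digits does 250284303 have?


250284303 in base 16 = EEB090F
Number of digits = 7

7 digits (base 16)


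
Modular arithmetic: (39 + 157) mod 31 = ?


39 + 157 = 196
196 mod 31 = 10


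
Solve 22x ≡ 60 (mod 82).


GCD(22, 82) = 2 divides 60
Divide: 11x ≡ 30 (mod 41)
x ≡ 40 (mod 41)


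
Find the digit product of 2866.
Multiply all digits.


2 × 8 × 6 × 6 = 576


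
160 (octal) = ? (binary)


160 (base 8) = 112 (decimal)
112 (decimal) = 1110000 (base 2)


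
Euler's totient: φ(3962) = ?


3962 = 2 × 7 × 283
Prime factors: 2, 7, 283
φ(3962) = 3962 × (1-1/2) × (1-1/7) × (1-1/283)
= 3962 × 1/2 × 6/7 × 282/283 = 1692

φ(3962) = 1692


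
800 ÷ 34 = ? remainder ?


800 = 34 * 23 + 18
Check: 782 + 18 = 800

q = 23, r = 18


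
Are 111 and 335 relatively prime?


Euclidean algorithm:
335 = 3 * 111 + 2
111 = 55 * 2 + 1
2 = 2 * 1 + 0
GCD(111, 335) = 1

Yes, coprime (GCD = 1)


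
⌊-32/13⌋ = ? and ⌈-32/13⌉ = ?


-32/13 = -2.4615
floor = -3
ceil = -2

floor = -3, ceil = -2


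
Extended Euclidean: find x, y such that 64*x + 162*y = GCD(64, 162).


Tabular extended Euclidean (each row: r = 64*s + 162*t):
r=64, s=1, t=0
r=162, s=0, t=1
q=0: r=64, s=1, t=0   [64*(1) + 162*(0) = 64]
q=2: r=34, s=-2, t=1   [64*(-2) + 162*(1) = 34]
q=1: r=30, s=3, t=-1   [64*(3) + 162*(-1) = 30]
q=1: r=4, s=-5, t=2   [64*(-5) + 162*(2) = 4]
q=7: r=2, s=38, t=-15   [64*(38) + 162*(-15) = 2]
q=2: r=0, s=-81, t=32   [64*(-81) + 162*(32) = 0]
GCD = 2; from the row with r=2: x=38, y=-15
Check: 64*(38) + 162*(-15) = 2432 - 2430 = 2

GCD = 2, x = 38, y = -15


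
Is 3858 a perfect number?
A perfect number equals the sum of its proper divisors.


Proper divisors of 3858: 1, 2, 3, 6, 643, 1286, 1929
Sum = 1 + 2 + 3 + 6 + 643 + 1286 + 1929 = 3870

No, 3858 is not perfect (3870 ≠ 3858)


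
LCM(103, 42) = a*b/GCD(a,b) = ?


GCD(103, 42) = 1
LCM = 103*42/1 = 4326/1 = 4326

LCM = 4326


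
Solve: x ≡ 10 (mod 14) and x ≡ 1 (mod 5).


M = 14*5 = 70
M1 = M/14 = 5, M2 = M/5 = 14
M1^(-1) mod 14 = 3, M2^(-1) mod 5 = 4
x = 10*5*3 + 1*14*4 = 206
206 mod 70 = 66
Check: 66 mod 14 = 10 ✓, 66 mod 5 = 1 ✓

x ≡ 66 (mod 70)


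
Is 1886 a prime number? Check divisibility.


1886 / 2 = 943 (exact division)
1886 is NOT prime.

No, 1886 is not prime


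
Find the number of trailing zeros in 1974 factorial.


floor(1974/5) = 394
floor(1974/25) = 78
floor(1974/125) = 15
floor(1974/625) = 3
Total = 490

490 trailing zeros


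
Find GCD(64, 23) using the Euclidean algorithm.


64 = 2 * 23 + 18
23 = 1 * 18 + 5
18 = 3 * 5 + 3
5 = 1 * 3 + 2
3 = 1 * 2 + 1
2 = 2 * 1 + 0
GCD = 1


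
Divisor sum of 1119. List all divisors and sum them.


Divisors of 1119: 1, 3, 373, 1119
Sum = 1 + 3 + 373 + 1119 = 1496

σ(1119) = 1496


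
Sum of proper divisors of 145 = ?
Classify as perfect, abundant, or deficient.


Proper divisors: 1, 5, 29
Sum = 1 + 5 + 29 = 35
35 < 145 → deficient

s(145) = 35 (deficient)


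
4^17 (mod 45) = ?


4^1 mod 45 = 4
4^2 mod 45 = 16
4^3 mod 45 = 19
4^4 mod 45 = 31
4^5 mod 45 = 34
4^6 mod 45 = 1
4^7 mod 45 = 4
4^8 mod 45 = 16
4^9 mod 45 = 19
4^10 mod 45 = 31
4^11 mod 45 = 34
4^12 mod 45 = 1
4^13 mod 45 = 4
4^14 mod 45 = 16
4^15 mod 45 = 19
4^16 mod 45 = 31
4^17 mod 45 = 34


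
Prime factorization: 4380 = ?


4380 / 2 = 2190
2190 / 2 = 1095
1095 / 3 = 365
365 / 5 = 73
73 / 73 = 1
4380 = 2^2 × 3 × 5 × 73


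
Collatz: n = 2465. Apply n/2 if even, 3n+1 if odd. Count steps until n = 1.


2465 → 7396 → 3698 → 1849 → 5548 → 2774 → 1387 → 4162 → 2081 → 6244 → 3122 → 1561 → 4684 → 2342 → 1171 → 3514 → 1757 → 5272 → 2636 → 1318 → 659 → 1978 → 989 → 2968 → 1484 → 742 → 371 → 1114 → 557 → 1672 → 836 → 418 → 209 → 628 → 314 → 157 → 472 → 236 → 118 → 59 → 178 → 89 → 268 → 134 → 67 → 202 → 101 → 304 → 152 → 76 → 38 → 19 → 58 → 29 → 88 → 44 → 22 → 11 → 34 → 17 → 52 → 26 → 13 → 40 → 20 → 10 → 5 → 16 → 8 → 4 → 2 → 1
Total steps = 71

71 steps


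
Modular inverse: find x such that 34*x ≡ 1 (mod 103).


Use the extended Euclidean algorithm on (103, 34); each row r = 103*s + 34*t:
r=103, s=1, t=0
r=34, s=0, t=1
q=3: r=1, s=1, t=-3   [103*(1) + 34*(-3) = 1]
q=34: r=0, s=-34, t=103   [103*(-34) + 34*(103) = 0]
GCD = 1 with t = -3, so 34*(-3) ≡ 1 (mod 103)
Inverse = -3 mod 103 = 100
Check: 34 * 100 = 3400 ≡ 1 (mod 103)

34^(-1) ≡ 100 (mod 103)


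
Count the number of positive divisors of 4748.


4748 = 2^2 × 1187^1
d(4748) = (2+1) × (1+1) = 6

6 divisors


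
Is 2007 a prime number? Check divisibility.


2007 / 3 = 669 (exact division)
2007 is NOT prime.

No, 2007 is not prime


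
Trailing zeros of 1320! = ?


floor(1320/5) = 264
floor(1320/25) = 52
floor(1320/125) = 10
floor(1320/625) = 2
Total = 328

328 trailing zeros


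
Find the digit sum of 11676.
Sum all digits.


1 + 1 + 6 + 7 + 6 = 21


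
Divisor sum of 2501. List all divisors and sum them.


Divisors of 2501: 1, 41, 61, 2501
Sum = 1 + 41 + 61 + 2501 = 2604

σ(2501) = 2604


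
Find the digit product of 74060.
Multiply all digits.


7 × 4 × 0 × 6 × 0 = 0


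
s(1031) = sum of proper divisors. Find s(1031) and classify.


Proper divisors: 1
Sum = 1 = 1
1 < 1031 → deficient

s(1031) = 1 (deficient)


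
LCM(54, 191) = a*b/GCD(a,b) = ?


GCD(54, 191) = 1
LCM = 54*191/1 = 10314/1 = 10314

LCM = 10314


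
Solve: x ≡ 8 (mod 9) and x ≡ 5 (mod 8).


M = 9*8 = 72
M1 = M/9 = 8, M2 = M/8 = 9
M1^(-1) mod 9 = 8, M2^(-1) mod 8 = 1
x = 8*8*8 + 5*9*1 = 557
557 mod 72 = 53
Check: 53 mod 9 = 8 ✓, 53 mod 8 = 5 ✓

x ≡ 53 (mod 72)


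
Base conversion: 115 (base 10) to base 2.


115 (base 10) = 115 (decimal)
115 (decimal) = 1110011 (base 2)


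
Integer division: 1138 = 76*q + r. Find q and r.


1138 = 76 * 14 + 74
Check: 1064 + 74 = 1138

q = 14, r = 74


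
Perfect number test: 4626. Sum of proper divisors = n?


Proper divisors of 4626: 1, 2, 3, 6, 9, 18, 257, 514, 771, 1542, 2313
Sum = 1 + 2 + 3 + 6 + 9 + 18 + 257 + 514 + 771 + 1542 + 2313 = 5436

No, 4626 is not perfect (5436 ≠ 4626)


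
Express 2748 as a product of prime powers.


2748 / 2 = 1374
1374 / 2 = 687
687 / 3 = 229
229 / 229 = 1
2748 = 2^2 × 3 × 229


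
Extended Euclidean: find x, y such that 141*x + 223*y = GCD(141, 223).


Tabular extended Euclidean (each row: r = 141*s + 223*t):
r=141, s=1, t=0
r=223, s=0, t=1
q=0: r=141, s=1, t=0   [141*(1) + 223*(0) = 141]
q=1: r=82, s=-1, t=1   [141*(-1) + 223*(1) = 82]
q=1: r=59, s=2, t=-1   [141*(2) + 223*(-1) = 59]
q=1: r=23, s=-3, t=2   [141*(-3) + 223*(2) = 23]
q=2: r=13, s=8, t=-5   [141*(8) + 223*(-5) = 13]
q=1: r=10, s=-11, t=7   [141*(-11) + 223*(7) = 10]
q=1: r=3, s=19, t=-12   [141*(19) + 223*(-12) = 3]
q=3: r=1, s=-68, t=43   [141*(-68) + 223*(43) = 1]
q=3: r=0, s=223, t=-141   [141*(223) + 223*(-141) = 0]
GCD = 1; from the row with r=1: x=-68, y=43
Check: 141*(-68) + 223*(43) = -9588 + 9589 = 1

GCD = 1, x = -68, y = 43


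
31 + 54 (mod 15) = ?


31 + 54 = 85
85 mod 15 = 10


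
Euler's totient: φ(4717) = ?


4717 = 53 × 89
Prime factors: 53, 89
φ(4717) = 4717 × (1-1/53) × (1-1/89)
= 4717 × 52/53 × 88/89 = 4576

φ(4717) = 4576


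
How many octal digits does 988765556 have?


988765556 in base 8 = 7273656564
Number of digits = 10

10 digits (base 8)


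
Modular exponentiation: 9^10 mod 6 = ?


9^1 mod 6 = 3
9^2 mod 6 = 3
9^3 mod 6 = 3
9^4 mod 6 = 3
9^5 mod 6 = 3
9^6 mod 6 = 3
9^7 mod 6 = 3
9^8 mod 6 = 3
9^9 mod 6 = 3
9^10 mod 6 = 3


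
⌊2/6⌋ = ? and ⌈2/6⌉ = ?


2/6 = 0.3333
floor = 0
ceil = 1

floor = 0, ceil = 1


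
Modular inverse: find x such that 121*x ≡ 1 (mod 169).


Use the extended Euclidean algorithm on (169, 121); each row r = 169*s + 121*t:
r=169, s=1, t=0
r=121, s=0, t=1
q=1: r=48, s=1, t=-1   [169*(1) + 121*(-1) = 48]
q=2: r=25, s=-2, t=3   [169*(-2) + 121*(3) = 25]
q=1: r=23, s=3, t=-4   [169*(3) + 121*(-4) = 23]
q=1: r=2, s=-5, t=7   [169*(-5) + 121*(7) = 2]
q=11: r=1, s=58, t=-81   [169*(58) + 121*(-81) = 1]
q=2: r=0, s=-121, t=169   [169*(-121) + 121*(169) = 0]
GCD = 1 with t = -81, so 121*(-81) ≡ 1 (mod 169)
Inverse = -81 mod 169 = 88
Check: 121 * 88 = 10648 ≡ 1 (mod 169)

121^(-1) ≡ 88 (mod 169)


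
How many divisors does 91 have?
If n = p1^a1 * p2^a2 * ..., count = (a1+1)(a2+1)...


91 = 7^1 × 13^1
d(91) = (1+1) × (1+1) = 4

4 divisors


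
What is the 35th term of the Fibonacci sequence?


Sequence: 1, 1, 2, 3, 5, 8, 13, 21, 34, 55, 89, 144, 233, 377, 610, 987, 1597, 2584, 4181, 6765, 10946, 17711, 28657, 46368, 75025, 121393, 196418, 317811, 514229, 832040, 1346269, 2178309, 3524578, 5702887, 9227465
F(35) = 9227465


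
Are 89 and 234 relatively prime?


Euclidean algorithm:
234 = 2 * 89 + 56
89 = 1 * 56 + 33
56 = 1 * 33 + 23
33 = 1 * 23 + 10
23 = 2 * 10 + 3
10 = 3 * 3 + 1
3 = 3 * 1 + 0
GCD(89, 234) = 1

Yes, coprime (GCD = 1)


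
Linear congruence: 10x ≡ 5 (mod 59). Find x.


GCD(10, 59) = 1, unique solution
a^(-1) mod 59 = 6
x = 6 * 5 mod 59 = 30

x ≡ 30 (mod 59)


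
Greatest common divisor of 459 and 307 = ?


459 = 1 * 307 + 152
307 = 2 * 152 + 3
152 = 50 * 3 + 2
3 = 1 * 2 + 1
2 = 2 * 1 + 0
GCD = 1


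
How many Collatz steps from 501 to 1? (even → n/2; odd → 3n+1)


501 → 1504 → 752 → 376 → 188 → 94 → 47 → 142 → 71 → 214 → 107 → 322 → 161 → 484 → 242 → 121 → 364 → 182 → 91 → 274 → 137 → 412 → 206 → 103 → 310 → 155 → 466 → 233 → 700 → 350 → 175 → 526 → 263 → 790 → 395 → 1186 → 593 → 1780 → 890 → 445 → 1336 → 668 → 334 → 167 → 502 → 251 → 754 → 377 → 1132 → 566 → 283 → 850 → 425 → 1276 → 638 → 319 → 958 → 479 → 1438 → 719 → 2158 → 1079 → 3238 → 1619 → 4858 → 2429 → 7288 → 3644 → 1822 → 911 → 2734 → 1367 → 4102 → 2051 → 6154 → 3077 → 9232 → 4616 → 2308 → 1154 → 577 → 1732 → 866 → 433 → 1300 → 650 → 325 → 976 → 488 → 244 → 122 → 61 → 184 → 92 → 46 → 23 → 70 → 35 → 106 → 53 → 160 → 80 → 40 → 20 → 10 → 5 → 16 → 8 → 4 → 2 → 1
Total steps = 110

110 steps


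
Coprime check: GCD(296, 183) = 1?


Euclidean algorithm:
296 = 1 * 183 + 113
183 = 1 * 113 + 70
113 = 1 * 70 + 43
70 = 1 * 43 + 27
43 = 1 * 27 + 16
27 = 1 * 16 + 11
16 = 1 * 11 + 5
11 = 2 * 5 + 1
5 = 5 * 1 + 0
GCD(296, 183) = 1

Yes, coprime (GCD = 1)


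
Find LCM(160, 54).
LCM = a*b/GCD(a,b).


GCD(160, 54) = 2
LCM = 160*54/2 = 8640/2 = 4320

LCM = 4320


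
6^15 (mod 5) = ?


6^1 mod 5 = 1
6^2 mod 5 = 1
6^3 mod 5 = 1
6^4 mod 5 = 1
6^5 mod 5 = 1
6^6 mod 5 = 1
6^7 mod 5 = 1
6^8 mod 5 = 1
6^9 mod 5 = 1
6^10 mod 5 = 1
6^11 mod 5 = 1
6^12 mod 5 = 1
6^13 mod 5 = 1
6^14 mod 5 = 1
6^15 mod 5 = 1


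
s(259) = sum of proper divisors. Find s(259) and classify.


Proper divisors: 1, 7, 37
Sum = 1 + 7 + 37 = 45
45 < 259 → deficient

s(259) = 45 (deficient)


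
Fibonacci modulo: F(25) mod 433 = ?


F(k) mod 433 for k=1..25:
1, 1, 2, 3, 5, 8, 13, 21, 34, 55, 89, 144, 233, 377, 177, 121, 298, 419, 284, 270, 121, 391, 79, 37, 116
F(25) mod 433 = 116


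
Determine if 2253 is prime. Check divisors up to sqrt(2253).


2253 / 3 = 751 (exact division)
2253 is NOT prime.

No, 2253 is not prime


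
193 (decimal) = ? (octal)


193 (base 10) = 193 (decimal)
193 (decimal) = 301 (base 8)


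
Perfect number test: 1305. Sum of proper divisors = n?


Proper divisors of 1305: 1, 3, 5, 9, 15, 29, 45, 87, 145, 261, 435
Sum = 1 + 3 + 5 + 9 + 15 + 29 + 45 + 87 + 145 + 261 + 435 = 1035

No, 1305 is not perfect (1035 ≠ 1305)


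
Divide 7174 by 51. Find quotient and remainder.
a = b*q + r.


7174 = 51 * 140 + 34
Check: 7140 + 34 = 7174

q = 140, r = 34


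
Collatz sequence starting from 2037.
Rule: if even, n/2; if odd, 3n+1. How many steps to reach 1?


2037 → 6112 → 3056 → 1528 → 764 → 382 → 191 → 574 → 287 → 862 → 431 → 1294 → 647 → 1942 → 971 → 2914 → 1457 → 4372 → 2186 → 1093 → 3280 → 1640 → 820 → 410 → 205 → 616 → 308 → 154 → 77 → 232 → 116 → 58 → 29 → 88 → 44 → 22 → 11 → 34 → 17 → 52 → 26 → 13 → 40 → 20 → 10 → 5 → 16 → 8 → 4 → 2 → 1
Total steps = 50

50 steps


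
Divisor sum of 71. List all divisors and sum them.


Divisors of 71: 1, 71
Sum = 1 + 71 = 72

σ(71) = 72


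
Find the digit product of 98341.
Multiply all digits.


9 × 8 × 3 × 4 × 1 = 864


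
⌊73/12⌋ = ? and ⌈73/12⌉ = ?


73/12 = 6.0833
floor = 6
ceil = 7

floor = 6, ceil = 7


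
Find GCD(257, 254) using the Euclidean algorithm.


257 = 1 * 254 + 3
254 = 84 * 3 + 2
3 = 1 * 2 + 1
2 = 2 * 1 + 0
GCD = 1


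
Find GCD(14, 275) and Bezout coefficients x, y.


Tabular extended Euclidean (each row: r = 14*s + 275*t):
r=14, s=1, t=0
r=275, s=0, t=1
q=0: r=14, s=1, t=0   [14*(1) + 275*(0) = 14]
q=19: r=9, s=-19, t=1   [14*(-19) + 275*(1) = 9]
q=1: r=5, s=20, t=-1   [14*(20) + 275*(-1) = 5]
q=1: r=4, s=-39, t=2   [14*(-39) + 275*(2) = 4]
q=1: r=1, s=59, t=-3   [14*(59) + 275*(-3) = 1]
q=4: r=0, s=-275, t=14   [14*(-275) + 275*(14) = 0]
GCD = 1; from the row with r=1: x=59, y=-3
Check: 14*(59) + 275*(-3) = 826 - 825 = 1

GCD = 1, x = 59, y = -3


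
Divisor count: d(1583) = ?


1583 = 1583^1
d(1583) = (1+1) = 2

2 divisors


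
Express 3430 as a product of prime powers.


3430 / 2 = 1715
1715 / 5 = 343
343 / 7 = 49
49 / 7 = 7
7 / 7 = 1
3430 = 2 × 5 × 7^3


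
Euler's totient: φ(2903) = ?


2903 = 2903
Prime factors: 2903
φ(2903) = 2903 × (1-1/2903)
= 2903 × 2902/2903 = 2902

φ(2903) = 2902


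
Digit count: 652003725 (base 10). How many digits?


652003725 has 9 digits in base 10
floor(log10(652003725)) + 1 = floor(8.8143) + 1 = 9

9 digits (base 10)


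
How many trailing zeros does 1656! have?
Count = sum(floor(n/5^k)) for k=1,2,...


floor(1656/5) = 331
floor(1656/25) = 66
floor(1656/125) = 13
floor(1656/625) = 2
Total = 412

412 trailing zeros


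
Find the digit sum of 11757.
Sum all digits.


1 + 1 + 7 + 5 + 7 = 21


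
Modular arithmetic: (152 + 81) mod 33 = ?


152 + 81 = 233
233 mod 33 = 2


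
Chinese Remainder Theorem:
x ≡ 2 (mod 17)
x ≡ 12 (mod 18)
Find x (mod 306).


M = 17*18 = 306
M1 = M/17 = 18, M2 = M/18 = 17
M1^(-1) mod 17 = 1, M2^(-1) mod 18 = 17
x = 2*18*1 + 12*17*17 = 3504
3504 mod 306 = 138
Check: 138 mod 17 = 2 ✓, 138 mod 18 = 12 ✓

x ≡ 138 (mod 306)


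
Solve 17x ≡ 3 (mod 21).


GCD(17, 21) = 1, unique solution
a^(-1) mod 21 = 5
x = 5 * 3 mod 21 = 15

x ≡ 15 (mod 21)


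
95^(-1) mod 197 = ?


Use the extended Euclidean algorithm on (197, 95); each row r = 197*s + 95*t:
r=197, s=1, t=0
r=95, s=0, t=1
q=2: r=7, s=1, t=-2   [197*(1) + 95*(-2) = 7]
q=13: r=4, s=-13, t=27   [197*(-13) + 95*(27) = 4]
q=1: r=3, s=14, t=-29   [197*(14) + 95*(-29) = 3]
q=1: r=1, s=-27, t=56   [197*(-27) + 95*(56) = 1]
q=3: r=0, s=95, t=-197   [197*(95) + 95*(-197) = 0]
GCD = 1 with t = 56, so 95*(56) ≡ 1 (mod 197)
Inverse = 56 mod 197 = 56
Check: 95 * 56 = 5320 ≡ 1 (mod 197)

95^(-1) ≡ 56 (mod 197)


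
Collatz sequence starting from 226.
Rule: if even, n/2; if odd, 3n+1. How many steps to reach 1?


226 → 113 → 340 → 170 → 85 → 256 → 128 → 64 → 32 → 16 → 8 → 4 → 2 → 1
Total steps = 13

13 steps


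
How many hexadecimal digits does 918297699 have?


918297699 in base 16 = 36BC1C63
Number of digits = 8

8 digits (base 16)


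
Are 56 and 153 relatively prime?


Euclidean algorithm:
153 = 2 * 56 + 41
56 = 1 * 41 + 15
41 = 2 * 15 + 11
15 = 1 * 11 + 4
11 = 2 * 4 + 3
4 = 1 * 3 + 1
3 = 3 * 1 + 0
GCD(56, 153) = 1

Yes, coprime (GCD = 1)


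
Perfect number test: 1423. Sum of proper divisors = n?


Proper divisors of 1423: 1
Sum = 1 = 1

No, 1423 is not perfect (1 ≠ 1423)


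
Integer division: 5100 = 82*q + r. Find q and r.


5100 = 82 * 62 + 16
Check: 5084 + 16 = 5100

q = 62, r = 16


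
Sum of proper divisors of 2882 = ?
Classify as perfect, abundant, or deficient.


Proper divisors: 1, 2, 11, 22, 131, 262, 1441
Sum = 1 + 2 + 11 + 22 + 131 + 262 + 1441 = 1870
1870 < 2882 → deficient

s(2882) = 1870 (deficient)


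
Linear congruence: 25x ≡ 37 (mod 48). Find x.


GCD(25, 48) = 1, unique solution
a^(-1) mod 48 = 25
x = 25 * 37 mod 48 = 13

x ≡ 13 (mod 48)


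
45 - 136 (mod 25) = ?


45 - 136 = -91
-91 mod 25 = 9


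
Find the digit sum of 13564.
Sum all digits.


1 + 3 + 5 + 6 + 4 = 19


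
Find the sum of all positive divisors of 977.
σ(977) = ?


Divisors of 977: 1, 977
Sum = 1 + 977 = 978

σ(977) = 978


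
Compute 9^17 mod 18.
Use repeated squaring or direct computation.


9^1 mod 18 = 9
9^2 mod 18 = 9
9^3 mod 18 = 9
9^4 mod 18 = 9
9^5 mod 18 = 9
9^6 mod 18 = 9
9^7 mod 18 = 9
9^8 mod 18 = 9
9^9 mod 18 = 9
9^10 mod 18 = 9
9^11 mod 18 = 9
9^12 mod 18 = 9
9^13 mod 18 = 9
9^14 mod 18 = 9
9^15 mod 18 = 9
9^16 mod 18 = 9
9^17 mod 18 = 9


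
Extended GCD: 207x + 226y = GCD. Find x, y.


Tabular extended Euclidean (each row: r = 207*s + 226*t):
r=207, s=1, t=0
r=226, s=0, t=1
q=0: r=207, s=1, t=0   [207*(1) + 226*(0) = 207]
q=1: r=19, s=-1, t=1   [207*(-1) + 226*(1) = 19]
q=10: r=17, s=11, t=-10   [207*(11) + 226*(-10) = 17]
q=1: r=2, s=-12, t=11   [207*(-12) + 226*(11) = 2]
q=8: r=1, s=107, t=-98   [207*(107) + 226*(-98) = 1]
q=2: r=0, s=-226, t=207   [207*(-226) + 226*(207) = 0]
GCD = 1; from the row with r=1: x=107, y=-98
Check: 207*(107) + 226*(-98) = 22149 - 22148 = 1

GCD = 1, x = 107, y = -98


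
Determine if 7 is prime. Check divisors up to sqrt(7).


Check divisors up to sqrt(7) = 2.6458
No divisors found.
7 is prime.

Yes, 7 is prime


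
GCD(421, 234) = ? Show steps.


421 = 1 * 234 + 187
234 = 1 * 187 + 47
187 = 3 * 47 + 46
47 = 1 * 46 + 1
46 = 46 * 1 + 0
GCD = 1


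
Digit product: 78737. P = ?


7 × 8 × 7 × 3 × 7 = 8232


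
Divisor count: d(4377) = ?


4377 = 3^1 × 1459^1
d(4377) = (1+1) × (1+1) = 4

4 divisors


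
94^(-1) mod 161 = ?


Use the extended Euclidean algorithm on (161, 94); each row r = 161*s + 94*t:
r=161, s=1, t=0
r=94, s=0, t=1
q=1: r=67, s=1, t=-1   [161*(1) + 94*(-1) = 67]
q=1: r=27, s=-1, t=2   [161*(-1) + 94*(2) = 27]
q=2: r=13, s=3, t=-5   [161*(3) + 94*(-5) = 13]
q=2: r=1, s=-7, t=12   [161*(-7) + 94*(12) = 1]
q=13: r=0, s=94, t=-161   [161*(94) + 94*(-161) = 0]
GCD = 1 with t = 12, so 94*(12) ≡ 1 (mod 161)
Inverse = 12 mod 161 = 12
Check: 94 * 12 = 1128 ≡ 1 (mod 161)

94^(-1) ≡ 12 (mod 161)


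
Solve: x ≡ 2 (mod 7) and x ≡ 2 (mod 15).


M = 7*15 = 105
M1 = M/7 = 15, M2 = M/15 = 7
M1^(-1) mod 7 = 1, M2^(-1) mod 15 = 13
x = 2*15*1 + 2*7*13 = 212
212 mod 105 = 2
Check: 2 mod 7 = 2 ✓, 2 mod 15 = 2 ✓

x ≡ 2 (mod 105)


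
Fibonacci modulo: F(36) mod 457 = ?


F(k) mod 457 for k=1..36:
1, 1, 2, 3, 5, 8, 13, 21, 34, 55, 89, 144, 233, 377, 153, 73, 226, 299, 68, 367, 435, 345, 323, 211, 77, 288, 365, 196, 104, 300, 404, 247, 194, 441, 178, 162
F(36) mod 457 = 162


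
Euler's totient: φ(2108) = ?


2108 = 2^2 × 17 × 31
Prime factors: 2, 17, 31
φ(2108) = 2108 × (1-1/2) × (1-1/17) × (1-1/31)
= 2108 × 1/2 × 16/17 × 30/31 = 960

φ(2108) = 960


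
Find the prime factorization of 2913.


2913 / 3 = 971
971 / 971 = 1
2913 = 3 × 971


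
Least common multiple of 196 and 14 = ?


GCD(196, 14) = 14
LCM = 196*14/14 = 2744/14 = 196

LCM = 196


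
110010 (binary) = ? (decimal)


110010 (base 2) = 50 (decimal)
50 (decimal) = 50 (base 10)


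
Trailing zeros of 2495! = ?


floor(2495/5) = 499
floor(2495/25) = 99
floor(2495/125) = 19
floor(2495/625) = 3
Total = 620

620 trailing zeros


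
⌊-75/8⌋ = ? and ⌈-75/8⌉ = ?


-75/8 = -9.3750
floor = -10
ceil = -9

floor = -10, ceil = -9


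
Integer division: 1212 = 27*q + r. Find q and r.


1212 = 27 * 44 + 24
Check: 1188 + 24 = 1212

q = 44, r = 24


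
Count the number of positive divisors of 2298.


2298 = 2^1 × 3^1 × 383^1
d(2298) = (1+1) × (1+1) × (1+1) = 8

8 divisors


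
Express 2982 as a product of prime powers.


2982 / 2 = 1491
1491 / 3 = 497
497 / 7 = 71
71 / 71 = 1
2982 = 2 × 3 × 7 × 71


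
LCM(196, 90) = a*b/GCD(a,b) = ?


GCD(196, 90) = 2
LCM = 196*90/2 = 17640/2 = 8820

LCM = 8820


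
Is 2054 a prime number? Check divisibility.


2054 / 2 = 1027 (exact division)
2054 is NOT prime.

No, 2054 is not prime


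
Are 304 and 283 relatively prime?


Euclidean algorithm:
304 = 1 * 283 + 21
283 = 13 * 21 + 10
21 = 2 * 10 + 1
10 = 10 * 1 + 0
GCD(304, 283) = 1

Yes, coprime (GCD = 1)


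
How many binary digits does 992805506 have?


992805506 in base 2 = 111011001011010000001010000010
Number of digits = 30

30 digits (base 2)


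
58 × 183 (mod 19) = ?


58 × 183 = 10614
10614 mod 19 = 12


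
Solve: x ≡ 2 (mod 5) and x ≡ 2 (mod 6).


M = 5*6 = 30
M1 = M/5 = 6, M2 = M/6 = 5
M1^(-1) mod 5 = 1, M2^(-1) mod 6 = 5
x = 2*6*1 + 2*5*5 = 62
62 mod 30 = 2
Check: 2 mod 5 = 2 ✓, 2 mod 6 = 2 ✓

x ≡ 2 (mod 30)


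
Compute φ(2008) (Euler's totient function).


2008 = 2^3 × 251
Prime factors: 2, 251
φ(2008) = 2008 × (1-1/2) × (1-1/251)
= 2008 × 1/2 × 250/251 = 1000

φ(2008) = 1000


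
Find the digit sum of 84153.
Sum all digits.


8 + 4 + 1 + 5 + 3 = 21


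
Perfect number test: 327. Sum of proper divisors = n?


Proper divisors of 327: 1, 3, 109
Sum = 1 + 3 + 109 = 113

No, 327 is not perfect (113 ≠ 327)


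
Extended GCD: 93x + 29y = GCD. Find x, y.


Tabular extended Euclidean (each row: r = 93*s + 29*t):
r=93, s=1, t=0
r=29, s=0, t=1
q=3: r=6, s=1, t=-3   [93*(1) + 29*(-3) = 6]
q=4: r=5, s=-4, t=13   [93*(-4) + 29*(13) = 5]
q=1: r=1, s=5, t=-16   [93*(5) + 29*(-16) = 1]
q=5: r=0, s=-29, t=93   [93*(-29) + 29*(93) = 0]
GCD = 1; from the row with r=1: x=5, y=-16
Check: 93*(5) + 29*(-16) = 465 - 464 = 1

GCD = 1, x = 5, y = -16


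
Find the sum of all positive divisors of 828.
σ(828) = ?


Divisors of 828: 1, 2, 3, 4, 6, 9, 12, 18, 23, 36, 46, 69, 92, 138, 207, 276, 414, 828
Sum = 1 + 2 + 3 + 4 + 6 + 9 + 12 + 18 + 23 + 36 + 46 + 69 + 92 + 138 + 207 + 276 + 414 + 828 = 2184

σ(828) = 2184


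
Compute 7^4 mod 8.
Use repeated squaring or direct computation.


7^1 mod 8 = 7
7^2 mod 8 = 1
7^3 mod 8 = 7
7^4 mod 8 = 1


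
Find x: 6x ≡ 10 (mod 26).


GCD(6, 26) = 2 divides 10
Divide: 3x ≡ 5 (mod 13)
x ≡ 6 (mod 13)


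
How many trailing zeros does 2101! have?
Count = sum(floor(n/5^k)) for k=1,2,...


floor(2101/5) = 420
floor(2101/25) = 84
floor(2101/125) = 16
floor(2101/625) = 3
Total = 523

523 trailing zeros


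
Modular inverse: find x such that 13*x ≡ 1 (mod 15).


Use the extended Euclidean algorithm on (15, 13); each row r = 15*s + 13*t:
r=15, s=1, t=0
r=13, s=0, t=1
q=1: r=2, s=1, t=-1   [15*(1) + 13*(-1) = 2]
q=6: r=1, s=-6, t=7   [15*(-6) + 13*(7) = 1]
q=2: r=0, s=13, t=-15   [15*(13) + 13*(-15) = 0]
GCD = 1 with t = 7, so 13*(7) ≡ 1 (mod 15)
Inverse = 7 mod 15 = 7
Check: 13 * 7 = 91 ≡ 1 (mod 15)

13^(-1) ≡ 7 (mod 15)


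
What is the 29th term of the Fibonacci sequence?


Sequence: 1, 1, 2, 3, 5, 8, 13, 21, 34, 55, 89, 144, 233, 377, 610, 987, 1597, 2584, 4181, 6765, 10946, 17711, 28657, 46368, 75025, 121393, 196418, 317811, 514229
F(29) = 514229


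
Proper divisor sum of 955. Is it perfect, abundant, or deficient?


Proper divisors: 1, 5, 191
Sum = 1 + 5 + 191 = 197
197 < 955 → deficient

s(955) = 197 (deficient)


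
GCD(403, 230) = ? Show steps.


403 = 1 * 230 + 173
230 = 1 * 173 + 57
173 = 3 * 57 + 2
57 = 28 * 2 + 1
2 = 2 * 1 + 0
GCD = 1


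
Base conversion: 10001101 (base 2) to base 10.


10001101 (base 2) = 141 (decimal)
141 (decimal) = 141 (base 10)


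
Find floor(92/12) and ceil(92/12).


92/12 = 7.6667
floor = 7
ceil = 8

floor = 7, ceil = 8


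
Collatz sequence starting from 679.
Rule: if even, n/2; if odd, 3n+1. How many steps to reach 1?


679 → 2038 → 1019 → 3058 → 1529 → 4588 → 2294 → 1147 → 3442 → 1721 → 5164 → 2582 → 1291 → 3874 → 1937 → 5812 → 2906 → 1453 → 4360 → 2180 → 1090 → 545 → 1636 → 818 → 409 → 1228 → 614 → 307 → 922 → 461 → 1384 → 692 → 346 → 173 → 520 → 260 → 130 → 65 → 196 → 98 → 49 → 148 → 74 → 37 → 112 → 56 → 28 → 14 → 7 → 22 → 11 → 34 → 17 → 52 → 26 → 13 → 40 → 20 → 10 → 5 → 16 → 8 → 4 → 2 → 1
Total steps = 64

64 steps


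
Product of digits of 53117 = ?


5 × 3 × 1 × 1 × 7 = 105


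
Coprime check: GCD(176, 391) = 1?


Euclidean algorithm:
391 = 2 * 176 + 39
176 = 4 * 39 + 20
39 = 1 * 20 + 19
20 = 1 * 19 + 1
19 = 19 * 1 + 0
GCD(176, 391) = 1

Yes, coprime (GCD = 1)


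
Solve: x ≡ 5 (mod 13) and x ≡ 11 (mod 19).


M = 13*19 = 247
M1 = M/13 = 19, M2 = M/19 = 13
M1^(-1) mod 13 = 11, M2^(-1) mod 19 = 3
x = 5*19*11 + 11*13*3 = 1474
1474 mod 247 = 239
Check: 239 mod 13 = 5 ✓, 239 mod 19 = 11 ✓

x ≡ 239 (mod 247)


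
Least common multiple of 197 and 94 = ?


GCD(197, 94) = 1
LCM = 197*94/1 = 18518/1 = 18518

LCM = 18518


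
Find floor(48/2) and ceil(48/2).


48/2 = 24.0000
floor = 24
ceil = 24

floor = 24, ceil = 24


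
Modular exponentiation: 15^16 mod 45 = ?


15^1 mod 45 = 15
15^2 mod 45 = 0
15^3 mod 45 = 0
15^4 mod 45 = 0
15^5 mod 45 = 0
15^6 mod 45 = 0
15^7 mod 45 = 0
15^8 mod 45 = 0
15^9 mod 45 = 0
15^10 mod 45 = 0
15^11 mod 45 = 0
15^12 mod 45 = 0
15^13 mod 45 = 0
15^14 mod 45 = 0
15^15 mod 45 = 0
15^16 mod 45 = 0


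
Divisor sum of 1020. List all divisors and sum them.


Divisors of 1020: 1, 2, 3, 4, 5, 6, 10, 12, 15, 17, 20, 30, 34, 51, 60, 68, 85, 102, 170, 204, 255, 340, 510, 1020
Sum = 1 + 2 + 3 + 4 + 5 + 6 + 10 + 12 + 15 + 17 + 20 + 30 + 34 + 51 + 60 + 68 + 85 + 102 + 170 + 204 + 255 + 340 + 510 + 1020 = 3024

σ(1020) = 3024


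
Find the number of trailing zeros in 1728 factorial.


floor(1728/5) = 345
floor(1728/25) = 69
floor(1728/125) = 13
floor(1728/625) = 2
Total = 429

429 trailing zeros


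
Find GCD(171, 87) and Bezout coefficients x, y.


Tabular extended Euclidean (each row: r = 171*s + 87*t):
r=171, s=1, t=0
r=87, s=0, t=1
q=1: r=84, s=1, t=-1   [171*(1) + 87*(-1) = 84]
q=1: r=3, s=-1, t=2   [171*(-1) + 87*(2) = 3]
q=28: r=0, s=29, t=-57   [171*(29) + 87*(-57) = 0]
GCD = 3; from the row with r=3: x=-1, y=2
Check: 171*(-1) + 87*(2) = -171 + 174 = 3

GCD = 3, x = -1, y = 2


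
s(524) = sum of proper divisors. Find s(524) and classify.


Proper divisors: 1, 2, 4, 131, 262
Sum = 1 + 2 + 4 + 131 + 262 = 400
400 < 524 → deficient

s(524) = 400 (deficient)


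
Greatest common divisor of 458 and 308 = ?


458 = 1 * 308 + 150
308 = 2 * 150 + 8
150 = 18 * 8 + 6
8 = 1 * 6 + 2
6 = 3 * 2 + 0
GCD = 2


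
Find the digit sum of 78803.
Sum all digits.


7 + 8 + 8 + 0 + 3 = 26


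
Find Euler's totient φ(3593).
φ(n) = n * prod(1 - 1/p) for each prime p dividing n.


3593 = 3593
Prime factors: 3593
φ(3593) = 3593 × (1-1/3593)
= 3593 × 3592/3593 = 3592

φ(3593) = 3592


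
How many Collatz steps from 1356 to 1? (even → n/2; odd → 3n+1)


1356 → 678 → 339 → 1018 → 509 → 1528 → 764 → 382 → 191 → 574 → 287 → 862 → 431 → 1294 → 647 → 1942 → 971 → 2914 → 1457 → 4372 → 2186 → 1093 → 3280 → 1640 → 820 → 410 → 205 → 616 → 308 → 154 → 77 → 232 → 116 → 58 → 29 → 88 → 44 → 22 → 11 → 34 → 17 → 52 → 26 → 13 → 40 → 20 → 10 → 5 → 16 → 8 → 4 → 2 → 1
Total steps = 52

52 steps


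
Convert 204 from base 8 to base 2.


204 (base 8) = 132 (decimal)
132 (decimal) = 10000100 (base 2)


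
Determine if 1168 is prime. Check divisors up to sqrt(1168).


1168 / 2 = 584 (exact division)
1168 is NOT prime.

No, 1168 is not prime


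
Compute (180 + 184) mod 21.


180 + 184 = 364
364 mod 21 = 7


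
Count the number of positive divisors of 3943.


3943 = 3943^1
d(3943) = (1+1) = 2

2 divisors


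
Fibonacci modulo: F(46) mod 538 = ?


F(k) mod 538 for k=1..46:
1, 1, 2, 3, 5, 8, 13, 21, 34, 55, 89, 144, 233, 377, 72, 449, 521, 432, 415, 309, 186, 495, 143, 100, 243, 343, 48, 391, 439, 292, 193, 485, 140, 87, 227, 314, 3, 317, 320, 99, 419, 518, 399, 379, 240, 81
F(46) mod 538 = 81


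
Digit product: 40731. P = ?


4 × 0 × 7 × 3 × 1 = 0


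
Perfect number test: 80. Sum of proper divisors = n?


Proper divisors of 80: 1, 2, 4, 5, 8, 10, 16, 20, 40
Sum = 1 + 2 + 4 + 5 + 8 + 10 + 16 + 20 + 40 = 106

No, 80 is not perfect (106 ≠ 80)


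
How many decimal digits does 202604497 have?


202604497 has 9 digits in base 10
floor(log10(202604497)) + 1 = floor(8.3066) + 1 = 9

9 digits (base 10)


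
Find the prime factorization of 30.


30 / 2 = 15
15 / 3 = 5
5 / 5 = 1
30 = 2 × 3 × 5


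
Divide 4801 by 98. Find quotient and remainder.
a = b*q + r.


4801 = 98 * 48 + 97
Check: 4704 + 97 = 4801

q = 48, r = 97


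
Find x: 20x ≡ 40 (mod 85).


GCD(20, 85) = 5 divides 40
Divide: 4x ≡ 8 (mod 17)
x ≡ 2 (mod 17)


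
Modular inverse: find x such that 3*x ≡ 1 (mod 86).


Use the extended Euclidean algorithm on (86, 3); each row r = 86*s + 3*t:
r=86, s=1, t=0
r=3, s=0, t=1
q=28: r=2, s=1, t=-28   [86*(1) + 3*(-28) = 2]
q=1: r=1, s=-1, t=29   [86*(-1) + 3*(29) = 1]
q=2: r=0, s=3, t=-86   [86*(3) + 3*(-86) = 0]
GCD = 1 with t = 29, so 3*(29) ≡ 1 (mod 86)
Inverse = 29 mod 86 = 29
Check: 3 * 29 = 87 ≡ 1 (mod 86)

3^(-1) ≡ 29 (mod 86)
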